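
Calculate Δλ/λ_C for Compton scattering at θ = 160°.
1.9397 λ_C

The Compton shift formula is:
Δλ = λ_C(1 - cos θ)

Dividing both sides by λ_C:
Δλ/λ_C = 1 - cos θ

For θ = 160°:
Δλ/λ_C = 1 - cos(160°)
Δλ/λ_C = 1 - -0.9397
Δλ/λ_C = 1.9397

This means the shift is 1.9397 × λ_C = 4.7063 pm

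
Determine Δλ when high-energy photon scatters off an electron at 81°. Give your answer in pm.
2.0468 pm

Using the Compton scattering formula:
Δλ = λ_C(1 - cos θ)

where λ_C = h/(m_e·c) ≈ 2.4263 pm is the Compton wavelength of an electron.

For θ = 81°:
cos(81°) = 0.1564
1 - cos(81°) = 0.8436

Δλ = 2.4263 × 0.8436
Δλ = 2.0468 pm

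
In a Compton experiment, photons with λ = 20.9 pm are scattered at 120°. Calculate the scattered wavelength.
24.5395 pm

Using the Compton scattering formula:
λ' = λ + Δλ = λ + λ_C(1 - cos θ)

Given:
- Initial wavelength λ = 20.9 pm
- Scattering angle θ = 120°
- Compton wavelength λ_C ≈ 2.4263 pm

Calculate the shift:
Δλ = 2.4263 × (1 - cos(120°))
Δλ = 2.4263 × 1.5000
Δλ = 3.6395 pm

Final wavelength:
λ' = 20.9 + 3.6395 = 24.5395 pm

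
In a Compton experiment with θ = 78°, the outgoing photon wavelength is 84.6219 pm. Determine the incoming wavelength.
82.7000 pm

From λ' = λ + Δλ, we have λ = λ' - Δλ

First calculate the Compton shift:
Δλ = λ_C(1 - cos θ)
Δλ = 2.4263 × (1 - cos(78°))
Δλ = 2.4263 × 0.7921
Δλ = 1.9219 pm

Initial wavelength:
λ = λ' - Δλ
λ = 84.6219 - 1.9219
λ = 82.7000 pm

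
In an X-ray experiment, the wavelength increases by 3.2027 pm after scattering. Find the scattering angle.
108.66°

From the Compton formula Δλ = λ_C(1 - cos θ), we can solve for θ:

cos θ = 1 - Δλ/λ_C

Given:
- Δλ = 3.2027 pm
- λ_C = h/(m_e·c) ≈ 2.42631024 pm

cos θ = 1 - 3.2027/2.42631024
cos θ = 1 - 1.319988
cos θ = -0.319988

θ = arccos(-0.319988)
θ = 108.66°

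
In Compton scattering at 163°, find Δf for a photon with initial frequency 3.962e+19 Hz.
1.527e+19 Hz (decrease)

Convert frequency to wavelength (c = 299792458 m/s):
λ₀ = c/f₀ = 299792458/3.962e+19 = 7.5666951e-12 m = 7.5667 pm

Calculate Compton shift:
Δλ = λ_C(1 - cos(163°)) = 4.7466 pm

Final wavelength:
λ' = λ₀ + Δλ = 7.5667 + 4.7466 = 12.3133 pm

Final frequency:
f' = c/λ' = 299792458/1.2313297e-11 = 2.4347049e+19 Hz

Frequency shift (decrease):
Δf = f₀ - f' = 3.962e+19 - 2.4347049e+19 = 1.527e+19 Hz

(Intermediate values are shown rounded; full precision is carried through to the final answer.)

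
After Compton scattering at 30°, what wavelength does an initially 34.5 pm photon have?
34.8251 pm

Using the Compton formula: λ' = λ + λ_C(1 − cos θ)

For θ = 30°, cos θ = √3/2 (exact) ≈ 0.8660, so:
1 − cos 30° = 1 − (√3/2) ≈ 0.1340

Δλ = λ_C × 0.1340 = 2.4263 × 0.1340 = 0.3251 pm

λ' = 34.5 + 0.3251 = 34.8251 pm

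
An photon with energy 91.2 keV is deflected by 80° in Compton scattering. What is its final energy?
79.4784 keV

First convert energy to wavelength:
λ = hc/E, with hc ≈ 1239.842 keV·pm (i.e. 1239.842 eV·nm)

For E = 91.2 keV = 91200 eV:
λ = 1239.842 keV·pm / 91.2 keV
λ = 13.5948 pm

Calculate the Compton shift:
Δλ = λ_C(1 - cos(80°)) = 2.4263 × 0.8264
Δλ = 2.0050 pm

Final wavelength:
λ' = 13.5948 + 2.0050 = 15.5997 pm

Final energy:
E' = hc/λ' = 1239.842 / 15.5997 = 79.4784 keV

(Intermediate values are shown rounded; full precision is carried through to the final answer.)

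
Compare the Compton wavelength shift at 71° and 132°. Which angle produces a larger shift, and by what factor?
132° produces the larger shift by a factor of 2.475

Calculate both shifts using Δλ = λ_C(1 - cos θ):

For θ₁ = 71°:
Δλ₁ = 2.4263 × (1 - cos(71°))
Δλ₁ = 2.4263 × 0.6744
Δλ₁ = 1.6364 pm

For θ₂ = 132°:
Δλ₂ = 2.4263 × (1 - cos(132°))
Δλ₂ = 2.4263 × 1.6691
Δλ₂ = 4.0498 pm

The 132° angle produces the larger shift.
Ratio: 4.0498/1.6364 = 2.475

(Intermediate values are shown rounded; full precision is carried through to the final answer.)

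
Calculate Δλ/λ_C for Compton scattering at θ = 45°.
0.2929 λ_C

The Compton shift formula is:
Δλ = λ_C(1 - cos θ)

Dividing both sides by λ_C:
Δλ/λ_C = 1 - cos θ

For θ = 45°:
Δλ/λ_C = 1 - cos(45°)
Δλ/λ_C = 1 - 0.7071
Δλ/λ_C = 0.2929

This means the shift is 0.2929 × λ_C = 0.7106 pm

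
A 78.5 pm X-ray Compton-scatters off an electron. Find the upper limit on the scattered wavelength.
83.3526 pm (at θ = 180°)

The Compton shift is Δλ = λ_C(1 − cos θ).

Since cos θ ranges from −1 to 1, the factor (1 − cos θ) ranges from 0 to 2; the maximum shift occurs at θ = 180° (backscattering):
Δλ_max = 2λ_C = 2 × 2.4263 pm = 4.8526 pm

Maximum scattered wavelength:
λ'_max = λ₀ + Δλ_max = 78.5 + 4.8526 = 83.3526 pm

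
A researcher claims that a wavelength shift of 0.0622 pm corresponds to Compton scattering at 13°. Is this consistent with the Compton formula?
Yes, consistent

Calculate the expected shift for θ = 13°:

Δλ_expected = λ_C(1 - cos(13°))
Δλ_expected = 2.4263 × (1 - cos(13°))
Δλ_expected = 2.4263 × 0.0256
Δλ_expected = 0.0622 pm

Given shift: 0.0622 pm
Expected shift: 0.0622 pm
Difference: 0.0000 pm

The values match. This is consistent with Compton scattering at the stated angle.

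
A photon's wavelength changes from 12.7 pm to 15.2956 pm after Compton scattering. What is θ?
94.00°

First find the wavelength shift:
Δλ = λ' - λ = 15.2956 - 12.7 = 2.5956 pm

Using Δλ = λ_C(1 - cos θ), with λ_C = h/(m_e·c) ≈ 2.42631024 pm:
cos θ = 1 - Δλ/λ_C
cos θ = 1 - 2.5956/2.42631024
cos θ = -0.069773

θ = arccos(-0.069773)
θ = 94.00°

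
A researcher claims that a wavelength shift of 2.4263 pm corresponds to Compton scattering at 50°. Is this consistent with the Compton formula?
No, inconsistent

Calculate the expected shift for θ = 50°:

Δλ_expected = λ_C(1 - cos(50°))
Δλ_expected = 2.4263 × (1 - cos(50°))
Δλ_expected = 2.4263 × 0.3572
Δλ_expected = 0.8667 pm

Given shift: 2.4263 pm
Expected shift: 0.8667 pm
Difference: 1.5596 pm

The values do not match. The given shift corresponds to θ ≈ 90.0°, not 50°.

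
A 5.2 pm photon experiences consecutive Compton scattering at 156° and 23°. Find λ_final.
10.0357 pm

Apply Compton shift twice:

First scattering at θ₁ = 156°:
Δλ₁ = λ_C(1 - cos(156°))
Δλ₁ = 2.4263 × 1.9135
Δλ₁ = 4.6429 pm

After first scattering:
λ₁ = 5.2 + 4.6429 = 9.8429 pm

Second scattering at θ₂ = 23°:
Δλ₂ = λ_C(1 - cos(23°))
Δλ₂ = 2.4263 × 0.0795
Δλ₂ = 0.1929 pm

Final wavelength:
λ₂ = 9.8429 + 0.1929 = 10.0357 pm

Total shift: Δλ_total = 4.6429 + 0.1929 = 4.8357 pm

(Intermediate values are shown rounded; full precision is carried through to the final answer.)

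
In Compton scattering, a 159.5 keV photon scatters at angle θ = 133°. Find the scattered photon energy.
104.5896 keV

First convert energy to wavelength:
λ = hc/E, with hc ≈ 1239.842 keV·pm (i.e. 1239.842 eV·nm)

For E = 159.5 keV = 159500 eV:
λ = 1239.842 keV·pm / 159.5 keV
λ = 7.7733 pm

Calculate the Compton shift:
Δλ = λ_C(1 - cos(133°)) = 2.4263 × 1.6820
Δλ = 4.0810 pm

Final wavelength:
λ' = 7.7733 + 4.0810 = 11.8544 pm

Final energy:
E' = hc/λ' = 1239.842 / 11.8544 = 104.5896 keV

(Intermediate values are shown rounded; full precision is carried through to the final answer.)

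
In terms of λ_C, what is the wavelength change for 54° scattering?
0.4122 λ_C

The Compton shift formula is:
Δλ = λ_C(1 - cos θ)

Dividing both sides by λ_C:
Δλ/λ_C = 1 - cos θ

For θ = 54°:
Δλ/λ_C = 1 - cos(54°)
Δλ/λ_C = 1 - 0.5878
Δλ/λ_C = 0.4122

This means the shift is 0.4122 × λ_C = 1.0002 pm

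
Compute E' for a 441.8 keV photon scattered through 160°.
165.0342 keV

First convert energy to wavelength:
λ = hc/E, with hc ≈ 1239.842 keV·pm (i.e. 1239.842 eV·nm)

For E = 441.8 keV = 441800 eV:
λ = 1239.842 keV·pm / 441.8 keV
λ = 2.8063 pm

Calculate the Compton shift:
Δλ = λ_C(1 - cos(160°)) = 2.4263 × 1.9397
Δλ = 4.7063 pm

Final wavelength:
λ' = 2.8063 + 4.7063 = 7.5126 pm

Final energy:
E' = hc/λ' = 1239.842 / 7.5126 = 165.0342 keV

(Intermediate values are shown rounded; full precision is carried through to the final answer.)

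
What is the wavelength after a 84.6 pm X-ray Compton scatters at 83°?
86.7306 pm

Using the Compton scattering formula:
λ' = λ + Δλ = λ + λ_C(1 - cos θ)

Given:
- Initial wavelength λ = 84.6 pm
- Scattering angle θ = 83°
- Compton wavelength λ_C ≈ 2.4263 pm

Calculate the shift:
Δλ = 2.4263 × (1 - cos(83°))
Δλ = 2.4263 × 0.8781
Δλ = 2.1306 pm

Final wavelength:
λ' = 84.6 + 2.1306 = 86.7306 pm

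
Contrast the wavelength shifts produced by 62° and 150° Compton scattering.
150° produces the larger shift by a factor of 3.517

Calculate both shifts using Δλ = λ_C(1 - cos θ):

For θ₁ = 62°:
Δλ₁ = 2.4263 × (1 - cos(62°))
Δλ₁ = 2.4263 × 0.5305
Δλ₁ = 1.2872 pm

For θ₂ = 150°:
Δλ₂ = 2.4263 × (1 - cos(150°))
Δλ₂ = 2.4263 × 1.8660
Δλ₂ = 4.5276 pm

The 150° angle produces the larger shift.
Ratio: 4.5276/1.2872 = 3.517

(Intermediate values are shown rounded; full precision is carried through to the final answer.)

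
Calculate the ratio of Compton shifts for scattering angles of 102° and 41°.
102° produces the larger shift by a factor of 4.924

Calculate both shifts using Δλ = λ_C(1 - cos θ):

For θ₁ = 41°:
Δλ₁ = 2.4263 × (1 - cos(41°))
Δλ₁ = 2.4263 × 0.2453
Δλ₁ = 0.5952 pm

For θ₂ = 102°:
Δλ₂ = 2.4263 × (1 - cos(102°))
Δλ₂ = 2.4263 × 1.2079
Δλ₂ = 2.9308 pm

The 102° angle produces the larger shift.
Ratio: 2.9308/0.5952 = 4.924

(Intermediate values are shown rounded; full precision is carried through to the final answer.)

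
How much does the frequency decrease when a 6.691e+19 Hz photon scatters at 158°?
3.417e+19 Hz (decrease)

Convert frequency to wavelength (c = 299792458 m/s):
λ₀ = c/f₀ = 299792458/6.691e+19 = 4.4805329e-12 m = 4.4805 pm

Calculate Compton shift:
Δλ = λ_C(1 - cos(158°)) = 4.6759 pm

Final wavelength:
λ' = λ₀ + Δλ = 4.4805 + 4.6759 = 9.1565 pm

Final frequency:
f' = c/λ' = 299792458/9.1564788e-12 = 3.2741020e+19 Hz

Frequency shift (decrease):
Δf = f₀ - f' = 6.691e+19 - 3.2741020e+19 = 3.417e+19 Hz

(Intermediate values are shown rounded; full precision is carried through to the final answer.)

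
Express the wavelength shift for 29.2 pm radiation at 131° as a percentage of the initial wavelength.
13.7607%

Calculate the Compton shift:
Δλ = λ_C(1 - cos(131°))
Δλ = 2.4263 × (1 - cos(131°))
Δλ = 2.4263 × 1.6561
Δλ = 4.0181 pm

Percentage change:
(Δλ/λ₀) × 100 = (4.0181/29.2) × 100
= 13.7607%

(Intermediate values are shown rounded; full precision is carried through to the final answer.)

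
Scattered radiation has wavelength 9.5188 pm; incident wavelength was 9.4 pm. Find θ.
18.00°

First find the wavelength shift:
Δλ = λ' - λ = 9.5188 - 9.4 = 0.1188 pm

Using Δλ = λ_C(1 - cos θ), with λ_C = h/(m_e·c) ≈ 2.42631024 pm:
cos θ = 1 - Δλ/λ_C
cos θ = 1 - 0.1188/2.42631024
cos θ = 0.951037

θ = arccos(0.951037)
θ = 18.00°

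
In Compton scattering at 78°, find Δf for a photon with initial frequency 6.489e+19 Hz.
1.906e+19 Hz (decrease)

Convert frequency to wavelength (c = 299792458 m/s):
λ₀ = c/f₀ = 299792458/6.489e+19 = 4.6200101e-12 m = 4.6200 pm

Calculate Compton shift:
Δλ = λ_C(1 - cos(78°)) = 1.9219 pm

Final wavelength:
λ' = λ₀ + Δλ = 4.6200 + 1.9219 = 6.5419 pm

Final frequency:
f' = c/λ' = 299792458/6.5418621e-12 = 4.5826777e+19 Hz

Frequency shift (decrease):
Δf = f₀ - f' = 6.489e+19 - 4.5826777e+19 = 1.906e+19 Hz

(Intermediate values are shown rounded; full precision is carried through to the final answer.)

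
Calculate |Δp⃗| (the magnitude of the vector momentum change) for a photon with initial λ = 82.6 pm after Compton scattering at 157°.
1.5302e-23 kg·m/s

Photon momentum magnitude is p = h/λ.

Initial momentum:
p₀ = h/λ = 6.6261e-34/8.2600e-11 = 8.0219e-24 kg·m/s

After scattering:
λ' = λ + Δλ = 82.6 + 4.6597 = 87.2597 pm
p' = h/λ' = 6.6261e-34/8.7260e-11 = 7.5935e-24 kg·m/s

Momentum is a vector; the scattered photon's direction makes angle θ = 157° with the incident direction. The magnitude of the vector change Δp⃗ = p⃗₀ − p⃗' is found from the law of cosines:
|Δp⃗|² = p₀² + p'² − 2p₀p'cos θ
|Δp⃗|² = (8.0219e-24)² + (7.5935e-24)² − 2·8.0219e-24·7.5935e-24·cos(157°)
|Δp⃗| = 1.5302e-23 kg·m/s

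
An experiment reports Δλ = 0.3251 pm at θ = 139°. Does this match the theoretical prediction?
No, inconsistent

Calculate the expected shift for θ = 139°:

Δλ_expected = λ_C(1 - cos(139°))
Δλ_expected = 2.4263 × (1 - cos(139°))
Δλ_expected = 2.4263 × 1.7547
Δλ_expected = 4.2575 pm

Given shift: 0.3251 pm
Expected shift: 4.2575 pm
Difference: 3.9324 pm

The values do not match. The given shift corresponds to θ ≈ 30.0°, not 139°.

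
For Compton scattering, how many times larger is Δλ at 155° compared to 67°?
155° produces the larger shift by a factor of 3.129

Calculate both shifts using Δλ = λ_C(1 - cos θ):

For θ₁ = 67°:
Δλ₁ = 2.4263 × (1 - cos(67°))
Δλ₁ = 2.4263 × 0.6093
Δλ₁ = 1.4783 pm

For θ₂ = 155°:
Δλ₂ = 2.4263 × (1 - cos(155°))
Δλ₂ = 2.4263 × 1.9063
Δλ₂ = 4.6253 pm

The 155° angle produces the larger shift.
Ratio: 4.6253/1.4783 = 3.129

(Intermediate values are shown rounded; full precision is carried through to the final answer.)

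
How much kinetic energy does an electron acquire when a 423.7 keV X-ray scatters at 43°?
77.1862 keV

By energy conservation: K_e = E_initial - E_final

First find the scattered photon energy:
Initial wavelength: λ = hc/E = 2.9262 pm
Compton shift: Δλ = λ_C(1 - cos(43°)) = 0.6518 pm
Final wavelength: λ' = 2.9262 + 0.6518 = 3.5780 pm
Final photon energy: E' = hc/λ' = 346.5138 keV

Electron kinetic energy:
K_e = E - E' = 423.7000 - 346.5138 = 77.1862 keV

(Intermediate values are shown rounded; full precision is carried through to the final answer.)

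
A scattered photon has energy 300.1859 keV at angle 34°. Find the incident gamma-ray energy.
333.7000 keV

Convert final energy to wavelength (hc ≈ 1239.842 keV·pm):
λ' = hc/E' = 1239.842 / 300.1859 = 4.1302 pm

Calculate the Compton shift:
Δλ = λ_C(1 - cos(34°))
Δλ = 2.4263 × (1 - cos(34°))
Δλ = 0.4148 pm

Initial wavelength:
λ = λ' - Δλ = 4.1302 - 0.4148 = 3.7154 pm

Initial energy:
E = hc/λ = 1239.842 / 3.7154 = 333.7000 keV

(Intermediate values are shown rounded; full precision is carried through to the final answer.)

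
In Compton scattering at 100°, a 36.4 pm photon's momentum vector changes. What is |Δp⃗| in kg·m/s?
2.6891e-23 kg·m/s

Photon momentum magnitude is p = h/λ.

Initial momentum:
p₀ = h/λ = 6.6261e-34/3.6400e-11 = 1.8203e-23 kg·m/s

After scattering:
λ' = λ + Δλ = 36.4 + 2.8476 = 39.2476 pm
p' = h/λ' = 6.6261e-34/3.9248e-11 = 1.6883e-23 kg·m/s

Momentum is a vector; the scattered photon's direction makes angle θ = 100° with the incident direction. The magnitude of the vector change Δp⃗ = p⃗₀ − p⃗' is found from the law of cosines:
|Δp⃗|² = p₀² + p'² − 2p₀p'cos θ
|Δp⃗|² = (1.8203e-23)² + (1.6883e-23)² − 2·1.8203e-23·1.6883e-23·cos(100°)
|Δp⃗| = 2.6891e-23 kg·m/s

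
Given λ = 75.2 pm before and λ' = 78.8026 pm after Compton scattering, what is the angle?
119.00°

First find the wavelength shift:
Δλ = λ' - λ = 78.8026 - 75.2 = 3.6026 pm

Using Δλ = λ_C(1 - cos θ), with λ_C = h/(m_e·c) ≈ 2.42631024 pm:
cos θ = 1 - Δλ/λ_C
cos θ = 1 - 3.6026/2.42631024
cos θ = -0.484806

θ = arccos(-0.484806)
θ = 119.00°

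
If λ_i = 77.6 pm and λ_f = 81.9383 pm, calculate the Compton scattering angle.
142.00°

First find the wavelength shift:
Δλ = λ' - λ = 81.9383 - 77.6 = 4.3383 pm

Using Δλ = λ_C(1 - cos θ), with λ_C = h/(m_e·c) ≈ 2.42631024 pm:
cos θ = 1 - Δλ/λ_C
cos θ = 1 - 4.3383/2.42631024
cos θ = -0.788024

θ = arccos(-0.788024)
θ = 142.00°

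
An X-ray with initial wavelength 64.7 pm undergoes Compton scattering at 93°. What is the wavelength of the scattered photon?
67.2533 pm

Using the Compton scattering formula:
λ' = λ + Δλ = λ + λ_C(1 - cos θ)

Given:
- Initial wavelength λ = 64.7 pm
- Scattering angle θ = 93°
- Compton wavelength λ_C ≈ 2.4263 pm

Calculate the shift:
Δλ = 2.4263 × (1 - cos(93°))
Δλ = 2.4263 × 1.0523
Δλ = 2.5533 pm

Final wavelength:
λ' = 64.7 + 2.5533 = 67.2533 pm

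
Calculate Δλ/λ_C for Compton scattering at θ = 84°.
0.8955 λ_C

The Compton shift formula is:
Δλ = λ_C(1 - cos θ)

Dividing both sides by λ_C:
Δλ/λ_C = 1 - cos θ

For θ = 84°:
Δλ/λ_C = 1 - cos(84°)
Δλ/λ_C = 1 - 0.1045
Δλ/λ_C = 0.8955

This means the shift is 0.8955 × λ_C = 2.1727 pm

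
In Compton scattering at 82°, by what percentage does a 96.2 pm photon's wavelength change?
2.1711%

Calculate the Compton shift:
Δλ = λ_C(1 - cos(82°))
Δλ = 2.4263 × (1 - cos(82°))
Δλ = 2.4263 × 0.8608
Δλ = 2.0886 pm

Percentage change:
(Δλ/λ₀) × 100 = (2.0886/96.2) × 100
= 2.1711%

(Intermediate values are shown rounded; full precision is carried through to the final answer.)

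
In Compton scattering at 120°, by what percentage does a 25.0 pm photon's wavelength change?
14.5579%

Calculate the Compton shift:
Δλ = λ_C(1 - cos(120°))
Δλ = 2.4263 × (1 - cos(120°))
Δλ = 2.4263 × 1.5000
Δλ = 3.6395 pm

Percentage change:
(Δλ/λ₀) × 100 = (3.6395/25.0) × 100
= 14.5579%

(Intermediate values are shown rounded; full precision is carried through to the final answer.)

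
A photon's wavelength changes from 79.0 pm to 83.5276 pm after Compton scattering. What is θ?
150.00°

First find the wavelength shift:
Δλ = λ' - λ = 83.5276 - 79.0 = 4.5276 pm

Using Δλ = λ_C(1 - cos θ), with λ_C = h/(m_e·c) ≈ 2.42631024 pm:
cos θ = 1 - Δλ/λ_C
cos θ = 1 - 4.5276/2.42631024
cos θ = -0.866043

θ = arccos(-0.866043)
θ = 150.00°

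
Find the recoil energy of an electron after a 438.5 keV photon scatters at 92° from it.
206.2524 keV

By energy conservation: K_e = E_initial - E_final

First find the scattered photon energy:
Initial wavelength: λ = hc/E = 2.8275 pm
Compton shift: Δλ = λ_C(1 - cos(92°)) = 2.5110 pm
Final wavelength: λ' = 2.8275 + 2.5110 = 5.3384 pm
Final photon energy: E' = hc/λ' = 232.2476 keV

Electron kinetic energy:
K_e = E - E' = 438.5000 - 232.2476 = 206.2524 keV

(Intermediate values are shown rounded; full precision is carried through to the final answer.)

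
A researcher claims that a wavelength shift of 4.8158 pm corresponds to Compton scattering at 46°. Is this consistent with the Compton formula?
No, inconsistent

Calculate the expected shift for θ = 46°:

Δλ_expected = λ_C(1 - cos(46°))
Δλ_expected = 2.4263 × (1 - cos(46°))
Δλ_expected = 2.4263 × 0.3053
Δλ_expected = 0.7409 pm

Given shift: 4.8158 pm
Expected shift: 0.7409 pm
Difference: 4.0749 pm

The values do not match. The given shift corresponds to θ ≈ 170.0°, not 46°.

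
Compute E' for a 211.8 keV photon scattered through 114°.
133.7909 keV

First convert energy to wavelength:
λ = hc/E, with hc ≈ 1239.842 keV·pm (i.e. 1239.842 eV·nm)

For E = 211.8 keV = 211800 eV:
λ = 1239.842 keV·pm / 211.8 keV
λ = 5.8538 pm

Calculate the Compton shift:
Δλ = λ_C(1 - cos(114°)) = 2.4263 × 1.4067
Δλ = 3.4132 pm

Final wavelength:
λ' = 5.8538 + 3.4132 = 9.2670 pm

Final energy:
E' = hc/λ' = 1239.842 / 9.2670 = 133.7909 keV

(Intermediate values are shown rounded; full precision is carried through to the final answer.)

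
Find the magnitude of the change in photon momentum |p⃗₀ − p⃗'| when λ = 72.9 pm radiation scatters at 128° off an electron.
1.5923e-23 kg·m/s

Photon momentum magnitude is p = h/λ.

Initial momentum:
p₀ = h/λ = 6.6261e-34/7.2900e-11 = 9.0893e-24 kg·m/s

After scattering:
λ' = λ + Δλ = 72.9 + 3.9201 = 76.8201 pm
p' = h/λ' = 6.6261e-34/7.6820e-11 = 8.6254e-24 kg·m/s

Momentum is a vector; the scattered photon's direction makes angle θ = 128° with the incident direction. The magnitude of the vector change Δp⃗ = p⃗₀ − p⃗' is found from the law of cosines:
|Δp⃗|² = p₀² + p'² − 2p₀p'cos θ
|Δp⃗|² = (9.0893e-24)² + (8.6254e-24)² − 2·9.0893e-24·8.6254e-24·cos(128°)
|Δp⃗| = 1.5923e-23 kg·m/s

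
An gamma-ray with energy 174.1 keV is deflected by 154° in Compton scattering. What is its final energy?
105.7119 keV

First convert energy to wavelength:
λ = hc/E, with hc ≈ 1239.842 keV·pm (i.e. 1239.842 eV·nm)

For E = 174.1 keV = 174100 eV:
λ = 1239.842 keV·pm / 174.1 keV
λ = 7.1214 pm

Calculate the Compton shift:
Δλ = λ_C(1 - cos(154°)) = 2.4263 × 1.8988
Δλ = 4.6071 pm

Final wavelength:
λ' = 7.1214 + 4.6071 = 11.7285 pm

Final energy:
E' = hc/λ' = 1239.842 / 11.7285 = 105.7119 keV

(Intermediate values are shown rounded; full precision is carried through to the final answer.)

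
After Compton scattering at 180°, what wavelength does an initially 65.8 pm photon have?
70.6526 pm

Using the Compton formula: λ' = λ + λ_C(1 − cos θ)

For θ = 180°, cos θ = -1 (exact) = -1.0000, so:
1 − cos 180° = 1 − (-1) = 2.0000

Δλ = λ_C × 2.0000 = 2.4263 × 2.0000 = 4.8526 pm

λ' = 65.8 + 4.8526 = 70.6526 pm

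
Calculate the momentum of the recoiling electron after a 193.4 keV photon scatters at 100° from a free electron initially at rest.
1.3555e-22 kg·m/s

The electron is initially at rest, so by conservation of momentum:
p⃗_e = p⃗₀ − p⃗'  (incident photon momentum minus scattered photon momentum)

Photon momentum magnitudes (p = h/λ = E/c):
λ₀ = hc/E₀ = 6.4108 pm → p₀ = h/λ₀ = 1.0336e-22 kg·m/s
Δλ = λ_C(1 − cos 100°) = 2.8476 pm
λ' = 9.2584 pm → p' = h/λ' = 7.1568e-23 kg·m/s

The scattered photon makes angle θ = 100° with the incident direction, so by the law of cosines:
|p⃗_e|² = p₀² + p'² − 2p₀p'cos θ
|p⃗_e|² = (1.0336e-22)² + (7.1568e-23)² − 2·1.0336e-22·7.1568e-23·cos(100°)
|p⃗_e| = 1.3555e-22 kg·m/s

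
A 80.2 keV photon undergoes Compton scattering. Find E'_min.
61.0399 keV (at θ = 180°)

The scattered photon has minimum energy when its wavelength is maximum, i.e., when the Compton shift Δλ = λ_C(1 − cos θ) is maximum. This occurs at θ = 180° (backscattering), giving Δλ_max = 2λ_C = 4.8526 pm.

Initial wavelength: λ₀ = hc/E₀ = 15.4594 pm
Maximum final wavelength: λ'_max = λ₀ + 2λ_C = 15.4594 + 4.8526 = 20.3120 pm
Minimum final energy: E'_min = hc/λ'_max = 61.0399 keV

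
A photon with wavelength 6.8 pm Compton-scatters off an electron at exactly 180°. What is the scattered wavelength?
11.6526 pm

Using the Compton formula: λ' = λ + λ_C(1 − cos θ)

For θ = 180°, cos θ = -1 (exact) = -1.0000, so:
1 − cos 180° = 1 − (-1) = 2.0000

Δλ = λ_C × 2.0000 = 2.4263 × 2.0000 = 4.8526 pm

λ' = 6.8 + 4.8526 = 11.6526 pm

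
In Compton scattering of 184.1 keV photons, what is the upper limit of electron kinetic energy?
77.0993 keV

Maximum energy transfer occurs at θ = 180° (backscattering).

Initial photon: E₀ = 184.1 keV → λ₀ = 6.7346 pm

Maximum Compton shift (at 180°):
Δλ_max = 2λ_C = 2 × 2.4263 = 4.8526 pm

Final wavelength:
λ' = 6.7346 + 4.8526 = 11.5872 pm

Minimum photon energy (maximum energy to electron):
E'_min = hc/λ' = 107.0007 keV

Maximum electron kinetic energy:
K_max = E₀ - E'_min = 184.1000 - 107.0007 = 77.0993 keV

(Intermediate values are shown rounded; full precision is carried through to the final answer.)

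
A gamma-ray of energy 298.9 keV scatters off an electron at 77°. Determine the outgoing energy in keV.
205.6626 keV

First convert energy to wavelength:
λ = hc/E, with hc ≈ 1239.842 keV·pm (i.e. 1239.842 eV·nm)

For E = 298.9 keV = 298900 eV:
λ = 1239.842 keV·pm / 298.9 keV
λ = 4.1480 pm

Calculate the Compton shift:
Δλ = λ_C(1 - cos(77°)) = 2.4263 × 0.7750
Δλ = 1.8805 pm

Final wavelength:
λ' = 4.1480 + 1.8805 = 6.0285 pm

Final energy:
E' = hc/λ' = 1239.842 / 6.0285 = 205.6626 keV

(Intermediate values are shown rounded; full precision is carried through to the final answer.)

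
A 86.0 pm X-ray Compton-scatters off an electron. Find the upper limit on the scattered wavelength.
90.8526 pm (at θ = 180°)

The Compton shift is Δλ = λ_C(1 − cos θ).

Since cos θ ranges from −1 to 1, the factor (1 − cos θ) ranges from 0 to 2; the maximum shift occurs at θ = 180° (backscattering):
Δλ_max = 2λ_C = 2 × 2.4263 pm = 4.8526 pm

Maximum scattered wavelength:
λ'_max = λ₀ + Δλ_max = 86.0 + 4.8526 = 90.8526 pm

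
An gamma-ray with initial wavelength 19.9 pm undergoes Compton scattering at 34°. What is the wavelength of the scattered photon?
20.3148 pm

Using the Compton scattering formula:
λ' = λ + Δλ = λ + λ_C(1 - cos θ)

Given:
- Initial wavelength λ = 19.9 pm
- Scattering angle θ = 34°
- Compton wavelength λ_C ≈ 2.4263 pm

Calculate the shift:
Δλ = 2.4263 × (1 - cos(34°))
Δλ = 2.4263 × 0.1710
Δλ = 0.4148 pm

Final wavelength:
λ' = 19.9 + 0.4148 = 20.3148 pm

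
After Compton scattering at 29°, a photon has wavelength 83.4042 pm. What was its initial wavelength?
83.1000 pm

From λ' = λ + Δλ, we have λ = λ' - Δλ

First calculate the Compton shift:
Δλ = λ_C(1 - cos θ)
Δλ = 2.4263 × (1 - cos(29°))
Δλ = 2.4263 × 0.1254
Δλ = 0.3042 pm

Initial wavelength:
λ = λ' - Δλ
λ = 83.4042 - 0.3042
λ = 83.1000 pm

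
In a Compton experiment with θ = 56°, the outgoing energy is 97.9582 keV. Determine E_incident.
107.0000 keV

Convert final energy to wavelength (hc ≈ 1239.842 keV·pm):
λ' = hc/E' = 1239.842 / 97.9582 = 12.6568 pm

Calculate the Compton shift:
Δλ = λ_C(1 - cos(56°))
Δλ = 2.4263 × (1 - cos(56°))
Δλ = 1.0695 pm

Initial wavelength:
λ = λ' - Δλ = 12.6568 - 1.0695 = 11.5873 pm

Initial energy:
E = hc/λ = 1239.842 / 11.5873 = 107.0000 keV

(Intermediate values are shown rounded; full precision is carried through to the final answer.)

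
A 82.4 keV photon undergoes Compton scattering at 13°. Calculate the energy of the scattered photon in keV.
82.0609 keV

First convert energy to wavelength:
λ = hc/E, with hc ≈ 1239.842 keV·pm (i.e. 1239.842 eV·nm)

For E = 82.4 keV = 82400 eV:
λ = 1239.842 keV·pm / 82.4 keV
λ = 15.0466 pm

Calculate the Compton shift:
Δλ = λ_C(1 - cos(13°)) = 2.4263 × 0.0256
Δλ = 0.0622 pm

Final wavelength:
λ' = 15.0466 + 0.0622 = 15.1088 pm

Final energy:
E' = hc/λ' = 1239.842 / 15.1088 = 82.0609 keV

(Intermediate values are shown rounded; full precision is carried through to the final answer.)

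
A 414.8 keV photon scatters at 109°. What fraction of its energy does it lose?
0.5183 (or 51.83%)

Calculate initial and final photon energies:

Initial: E₀ = 414.8 keV → λ₀ = 2.9890 pm
Compton shift: Δλ = 3.2162 pm
Final wavelength: λ' = 6.2053 pm
Final energy: E' = 199.8053 keV

Fractional energy loss:
(E₀ - E')/E₀ = (414.8000 - 199.8053)/414.8000
= 214.9947/414.8000
= 0.5183
= 51.83%

(Intermediate values are shown rounded; full precision is carried through to the final answer.)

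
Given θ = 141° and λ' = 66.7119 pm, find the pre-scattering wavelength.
62.4000 pm

From λ' = λ + Δλ, we have λ = λ' - Δλ

First calculate the Compton shift:
Δλ = λ_C(1 - cos θ)
Δλ = 2.4263 × (1 - cos(141°))
Δλ = 2.4263 × 1.7771
Δλ = 4.3119 pm

Initial wavelength:
λ = λ' - Δλ
λ = 66.7119 - 4.3119
λ = 62.4000 pm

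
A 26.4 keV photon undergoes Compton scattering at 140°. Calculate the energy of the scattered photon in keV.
24.1927 keV

First convert energy to wavelength:
λ = hc/E, with hc ≈ 1239.842 keV·pm (i.e. 1239.842 eV·nm)

For E = 26.4 keV = 26400 eV:
λ = 1239.842 keV·pm / 26.4 keV
λ = 46.9637 pm

Calculate the Compton shift:
Δλ = λ_C(1 - cos(140°)) = 2.4263 × 1.7660
Δλ = 4.2850 pm

Final wavelength:
λ' = 46.9637 + 4.2850 = 51.2487 pm

Final energy:
E' = hc/λ' = 1239.842 / 51.2487 = 24.1927 keV

(Intermediate values are shown rounded; full precision is carried through to the final answer.)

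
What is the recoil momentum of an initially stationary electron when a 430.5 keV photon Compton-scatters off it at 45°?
1.6415e-22 kg·m/s

The electron is initially at rest, so by conservation of momentum:
p⃗_e = p⃗₀ − p⃗'  (incident photon momentum minus scattered photon momentum)

Photon momentum magnitudes (p = h/λ = E/c):
λ₀ = hc/E₀ = 2.8800 pm → p₀ = h/λ₀ = 2.3007e-22 kg·m/s
Δλ = λ_C(1 − cos 45°) = 0.7106 pm
λ' = 3.5907 pm → p' = h/λ' = 1.8454e-22 kg·m/s

The scattered photon makes angle θ = 45° with the incident direction, so by the law of cosines:
|p⃗_e|² = p₀² + p'² − 2p₀p'cos θ
|p⃗_e|² = (2.3007e-22)² + (1.8454e-22)² − 2·2.3007e-22·1.8454e-22·cos(45°)
|p⃗_e| = 1.6415e-22 kg·m/s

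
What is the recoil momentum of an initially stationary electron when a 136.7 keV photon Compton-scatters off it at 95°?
9.6235e-23 kg·m/s

The electron is initially at rest, so by conservation of momentum:
p⃗_e = p⃗₀ − p⃗'  (incident photon momentum minus scattered photon momentum)

Photon momentum magnitudes (p = h/λ = E/c):
λ₀ = hc/E₀ = 9.0698 pm → p₀ = h/λ₀ = 7.3056e-23 kg·m/s
Δλ = λ_C(1 − cos 95°) = 2.6378 pm
λ' = 11.7076 pm → p' = h/λ' = 5.6596e-23 kg·m/s

The scattered photon makes angle θ = 95° with the incident direction, so by the law of cosines:
|p⃗_e|² = p₀² + p'² − 2p₀p'cos θ
|p⃗_e|² = (7.3056e-23)² + (5.6596e-23)² − 2·7.3056e-23·5.6596e-23·cos(95°)
|p⃗_e| = 9.6235e-23 kg·m/s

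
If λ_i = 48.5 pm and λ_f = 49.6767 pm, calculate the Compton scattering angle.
59.00°

First find the wavelength shift:
Δλ = λ' - λ = 49.6767 - 48.5 = 1.1767 pm

Using Δλ = λ_C(1 - cos θ), with λ_C = h/(m_e·c) ≈ 2.42631024 pm:
cos θ = 1 - Δλ/λ_C
cos θ = 1 - 1.1767/2.42631024
cos θ = 0.515025

θ = arccos(0.515025)
θ = 59.00°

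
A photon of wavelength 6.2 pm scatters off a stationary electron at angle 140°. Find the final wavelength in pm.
10.4850 pm

Using the Compton scattering formula:
λ' = λ + Δλ = λ + λ_C(1 - cos θ)

Given:
- Initial wavelength λ = 6.2 pm
- Scattering angle θ = 140°
- Compton wavelength λ_C ≈ 2.4263 pm

Calculate the shift:
Δλ = 2.4263 × (1 - cos(140°))
Δλ = 2.4263 × 1.7660
Δλ = 4.2850 pm

Final wavelength:
λ' = 6.2 + 4.2850 = 10.4850 pm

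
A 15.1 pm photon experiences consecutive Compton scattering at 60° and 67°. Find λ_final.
17.7914 pm

Apply Compton shift twice:

First scattering at θ₁ = 60°:
Δλ₁ = λ_C(1 - cos(60°))
Δλ₁ = 2.4263 × 0.5000
Δλ₁ = 1.2132 pm

After first scattering:
λ₁ = 15.1 + 1.2132 = 16.3132 pm

Second scattering at θ₂ = 67°:
Δλ₂ = λ_C(1 - cos(67°))
Δλ₂ = 2.4263 × 0.6093
Δλ₂ = 1.4783 pm

Final wavelength:
λ₂ = 16.3132 + 1.4783 = 17.7914 pm

Total shift: Δλ_total = 1.2132 + 1.4783 = 2.6914 pm

(Intermediate values are shown rounded; full precision is carried through to the final answer.)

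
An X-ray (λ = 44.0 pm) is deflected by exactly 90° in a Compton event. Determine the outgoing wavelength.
46.4263 pm

Using the Compton formula: λ' = λ + λ_C(1 − cos θ)

For θ = 90°, cos θ = 0 (exact) = 0.0000, so:
1 − cos 90° = 1 − (0) = 1.0000

Δλ = λ_C × 1.0000 = 2.4263 × 1.0000 = 2.4263 pm

λ' = 44.0 + 2.4263 = 46.4263 pm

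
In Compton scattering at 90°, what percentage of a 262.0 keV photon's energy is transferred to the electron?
0.3389 (or 33.89%)

Calculate initial and final photon energies:

Initial: E₀ = 262.0 keV → λ₀ = 4.7322 pm
Compton shift: Δλ = 2.4263 pm
Final wavelength: λ' = 7.1585 pm
Final energy: E' = 173.1978 keV

Fractional energy loss:
(E₀ - E')/E₀ = (262.0000 - 173.1978)/262.0000
= 88.8022/262.0000
= 0.3389
= 33.89%

(Intermediate values are shown rounded; full precision is carried through to the final answer.)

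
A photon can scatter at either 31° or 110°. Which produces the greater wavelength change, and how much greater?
110° produces the larger shift by a factor of 9.396

Calculate both shifts using Δλ = λ_C(1 - cos θ):

For θ₁ = 31°:
Δλ₁ = 2.4263 × (1 - cos(31°))
Δλ₁ = 2.4263 × 0.1428
Δλ₁ = 0.3466 pm

For θ₂ = 110°:
Δλ₂ = 2.4263 × (1 - cos(110°))
Δλ₂ = 2.4263 × 1.3420
Δλ₂ = 3.2562 pm

The 110° angle produces the larger shift.
Ratio: 3.2562/0.3466 = 9.396

(Intermediate values are shown rounded; full precision is carried through to the final answer.)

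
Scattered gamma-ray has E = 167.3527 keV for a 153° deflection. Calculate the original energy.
439.5997 keV

Convert final energy to wavelength (hc ≈ 1239.842 keV·pm):
λ' = hc/E' = 1239.842 / 167.3527 = 7.4086 pm

Calculate the Compton shift:
Δλ = λ_C(1 - cos(153°))
Δλ = 2.4263 × (1 - cos(153°))
Δλ = 4.5882 pm

Initial wavelength:
λ = λ' - Δλ = 7.4086 - 4.5882 = 2.8204 pm

Initial energy:
E = hc/λ = 1239.842 / 2.8204 = 439.5997 keV

(Intermediate values are shown rounded; full precision is carried through to the final answer.)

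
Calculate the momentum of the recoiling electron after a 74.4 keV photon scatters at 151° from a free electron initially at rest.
6.8769e-23 kg·m/s

The electron is initially at rest, so by conservation of momentum:
p⃗_e = p⃗₀ − p⃗'  (incident photon momentum minus scattered photon momentum)

Photon momentum magnitudes (p = h/λ = E/c):
λ₀ = hc/E₀ = 16.6645 pm → p₀ = h/λ₀ = 3.9761e-23 kg·m/s
Δλ = λ_C(1 − cos 151°) = 4.5484 pm
λ' = 21.2130 pm → p' = h/λ' = 3.1236e-23 kg·m/s

The scattered photon makes angle θ = 151° with the incident direction, so by the law of cosines:
|p⃗_e|² = p₀² + p'² − 2p₀p'cos θ
|p⃗_e|² = (3.9761e-23)² + (3.1236e-23)² − 2·3.9761e-23·3.1236e-23·cos(151°)
|p⃗_e| = 6.8769e-23 kg·m/s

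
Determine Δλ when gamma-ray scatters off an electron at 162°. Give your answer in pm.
4.7339 pm

Using the Compton scattering formula:
Δλ = λ_C(1 - cos θ)

where λ_C = h/(m_e·c) ≈ 2.4263 pm is the Compton wavelength of an electron.

For θ = 162°:
cos(162°) = -0.9511
1 - cos(162°) = 1.9511

Δλ = 2.4263 × 1.9511
Δλ = 4.7339 pm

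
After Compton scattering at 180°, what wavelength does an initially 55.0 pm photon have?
59.8526 pm

Using the Compton formula: λ' = λ + λ_C(1 − cos θ)

For θ = 180°, cos θ = -1 (exact) = -1.0000, so:
1 − cos 180° = 1 − (-1) = 2.0000

Δλ = λ_C × 2.0000 = 2.4263 × 2.0000 = 4.8526 pm

λ' = 55.0 + 4.8526 = 59.8526 pm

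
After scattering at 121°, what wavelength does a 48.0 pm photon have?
51.6760 pm

Using the Compton scattering formula:
λ' = λ + Δλ = λ + λ_C(1 - cos θ)

Given:
- Initial wavelength λ = 48.0 pm
- Scattering angle θ = 121°
- Compton wavelength λ_C ≈ 2.4263 pm

Calculate the shift:
Δλ = 2.4263 × (1 - cos(121°))
Δλ = 2.4263 × 1.5150
Δλ = 3.6760 pm

Final wavelength:
λ' = 48.0 + 3.6760 = 51.6760 pm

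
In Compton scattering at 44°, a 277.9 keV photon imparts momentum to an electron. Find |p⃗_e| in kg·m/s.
1.0549e-22 kg·m/s

The electron is initially at rest, so by conservation of momentum:
p⃗_e = p⃗₀ − p⃗'  (incident photon momentum minus scattered photon momentum)

Photon momentum magnitudes (p = h/λ = E/c):
λ₀ = hc/E₀ = 4.4615 pm → p₀ = h/λ₀ = 1.4852e-22 kg·m/s
Δλ = λ_C(1 − cos 44°) = 0.6810 pm
λ' = 5.1424 pm → p' = h/λ' = 1.2885e-22 kg·m/s

The scattered photon makes angle θ = 44° with the incident direction, so by the law of cosines:
|p⃗_e|² = p₀² + p'² − 2p₀p'cos θ
|p⃗_e|² = (1.4852e-22)² + (1.2885e-22)² − 2·1.4852e-22·1.2885e-22·cos(44°)
|p⃗_e| = 1.0549e-22 kg·m/s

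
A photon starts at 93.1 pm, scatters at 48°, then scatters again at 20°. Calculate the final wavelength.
94.0491 pm

Apply Compton shift twice:

First scattering at θ₁ = 48°:
Δλ₁ = λ_C(1 - cos(48°))
Δλ₁ = 2.4263 × 0.3309
Δλ₁ = 0.8028 pm

After first scattering:
λ₁ = 93.1 + 0.8028 = 93.9028 pm

Second scattering at θ₂ = 20°:
Δλ₂ = λ_C(1 - cos(20°))
Δλ₂ = 2.4263 × 0.0603
Δλ₂ = 0.1463 pm

Final wavelength:
λ₂ = 93.9028 + 0.1463 = 94.0491 pm

Total shift: Δλ_total = 0.8028 + 0.1463 = 0.9491 pm

(Intermediate values are shown rounded; full precision is carried through to the final answer.)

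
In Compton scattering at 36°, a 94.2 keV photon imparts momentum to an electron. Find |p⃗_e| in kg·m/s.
3.0628e-23 kg·m/s

The electron is initially at rest, so by conservation of momentum:
p⃗_e = p⃗₀ − p⃗'  (incident photon momentum minus scattered photon momentum)

Photon momentum magnitudes (p = h/λ = E/c):
λ₀ = hc/E₀ = 13.1618 pm → p₀ = h/λ₀ = 5.0343e-23 kg·m/s
Δλ = λ_C(1 − cos 36°) = 0.4634 pm
λ' = 13.6252 pm → p' = h/λ' = 4.8631e-23 kg·m/s

The scattered photon makes angle θ = 36° with the incident direction, so by the law of cosines:
|p⃗_e|² = p₀² + p'² − 2p₀p'cos θ
|p⃗_e|² = (5.0343e-23)² + (4.8631e-23)² − 2·5.0343e-23·4.8631e-23·cos(36°)
|p⃗_e| = 3.0628e-23 kg·m/s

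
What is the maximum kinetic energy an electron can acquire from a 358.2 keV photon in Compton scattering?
209.0718 keV

Maximum energy transfer occurs at θ = 180° (backscattering).

Initial photon: E₀ = 358.2 keV → λ₀ = 3.4613 pm

Maximum Compton shift (at 180°):
Δλ_max = 2λ_C = 2 × 2.4263 = 4.8526 pm

Final wavelength:
λ' = 3.4613 + 4.8526 = 8.3139 pm

Minimum photon energy (maximum energy to electron):
E'_min = hc/λ' = 149.1282 keV

Maximum electron kinetic energy:
K_max = E₀ - E'_min = 358.2000 - 149.1282 = 209.0718 keV

(Intermediate values are shown rounded; full precision is carried through to the final answer.)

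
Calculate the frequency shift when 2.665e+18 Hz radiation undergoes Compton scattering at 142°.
9.896e+16 Hz (decrease)

Convert frequency to wavelength (c = 299792458 m/s):
λ₀ = c/f₀ = 299792458/2.665e+18 = 1.1249248e-10 m = 112.4925 pm

Calculate Compton shift:
Δλ = λ_C(1 - cos(142°)) = 4.3383 pm

Final wavelength:
λ' = λ₀ + Δλ = 112.4925 + 4.3383 = 116.8307 pm

Final frequency:
f' = c/λ' = 299792458/1.1683075e-10 = 2.5660407e+18 Hz

Frequency shift (decrease):
Δf = f₀ - f' = 2.665e+18 - 2.5660407e+18 = 9.896e+16 Hz

(Intermediate values are shown rounded; full precision is carried through to the final answer.)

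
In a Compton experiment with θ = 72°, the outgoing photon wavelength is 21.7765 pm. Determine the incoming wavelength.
20.1000 pm

From λ' = λ + Δλ, we have λ = λ' - Δλ

First calculate the Compton shift:
Δλ = λ_C(1 - cos θ)
Δλ = 2.4263 × (1 - cos(72°))
Δλ = 2.4263 × 0.6910
Δλ = 1.6765 pm

Initial wavelength:
λ = λ' - Δλ
λ = 21.7765 - 1.6765
λ = 20.1000 pm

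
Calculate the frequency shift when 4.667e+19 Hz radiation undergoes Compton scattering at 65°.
8.356e+18 Hz (decrease)

Convert frequency to wavelength (c = 299792458 m/s):
λ₀ = c/f₀ = 299792458/4.667e+19 = 6.4236653e-12 m = 6.4237 pm

Calculate Compton shift:
Δλ = λ_C(1 - cos(65°)) = 1.4009 pm

Final wavelength:
λ' = λ₀ + Δλ = 6.4237 + 1.4009 = 7.8246 pm

Final frequency:
f' = c/λ' = 299792458/7.8245725e-12 = 3.8314228e+19 Hz

Frequency shift (decrease):
Δf = f₀ - f' = 4.667e+19 - 3.8314228e+19 = 8.356e+18 Hz

(Intermediate values are shown rounded; full precision is carried through to the final answer.)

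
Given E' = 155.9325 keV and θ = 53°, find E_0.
177.5000 keV

Convert final energy to wavelength (hc ≈ 1239.842 keV·pm):
λ' = hc/E' = 1239.842 / 155.9325 = 7.9511 pm

Calculate the Compton shift:
Δλ = λ_C(1 - cos(53°))
Δλ = 2.4263 × (1 - cos(53°))
Δλ = 0.9661 pm

Initial wavelength:
λ = λ' - Δλ = 7.9511 - 0.9661 = 6.9850 pm

Initial energy:
E = hc/λ = 1239.842 / 6.9850 = 177.5000 keV

(Intermediate values are shown rounded; full precision is carried through to the final answer.)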